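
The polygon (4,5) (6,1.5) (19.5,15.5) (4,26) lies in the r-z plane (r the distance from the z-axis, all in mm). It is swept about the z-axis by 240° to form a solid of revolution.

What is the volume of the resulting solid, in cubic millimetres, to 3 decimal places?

Volume = 7798.916 mm³

Profile (r,z), 4 vertices: (4,5) (6,1.5) (19.5,15.5) (4,26)
edge 0: (4,5)→(6,1.5)  cross = 4·1.5 − 6·5 = -24.0000; (r_i+r_j)·cross = 10·-24.0000 = -240.0000
edge 1: (6,1.5)→(19.5,15.5)  cross = 6·15.5 − 19.5·1.5 = 63.7500; (r_i+r_j)·cross = 25.5·63.7500 = 1625.6250
edge 2: (19.5,15.5)→(4,26)  cross = 19.5·26 − 4·15.5 = 445.0000; (r_i+r_j)·cross = 23.5·445.0000 = 10457.5000
edge 3: (4,26)→(4,5)  cross = 4·5 − 4·26 = -84.0000; (r_i+r_j)·cross = 8·-84.0000 = -672.0000
Σcross = 400.7500 → A = |Σcross|/2 = 200.3750 mm²
Σ(r_i+r_j)·cross = 11171.1250 → first moment M = |Σ|/6 = 1861.8542
R_c = M/A = 1861.8542/200.3750 = 9.2918 mm
θ = 240° = 4.188790 rad
V = θ·R_c·A = 4.188790·9.2918·200.3750 = 7798.916 mm³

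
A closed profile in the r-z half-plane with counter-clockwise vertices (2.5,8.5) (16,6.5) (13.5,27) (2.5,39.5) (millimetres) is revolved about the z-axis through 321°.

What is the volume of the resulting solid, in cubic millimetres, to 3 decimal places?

Profile (r,z), 4 vertices: (2.5,8.5) (16,6.5) (13.5,27) (2.5,39.5)
edge 0: (2.5,8.5)→(16,6.5)  cross = 2.5·6.5 − 16·8.5 = -119.7500; (r_i+r_j)·cross = 18.5·-119.7500 = -2215.3750
edge 1: (16,6.5)→(13.5,27)  cross = 16·27 − 13.5·6.5 = 344.2500; (r_i+r_j)·cross = 29.5·344.2500 = 10155.3750
edge 2: (13.5,27)→(2.5,39.5)  cross = 13.5·39.5 − 2.5·27 = 465.7500; (r_i+r_j)·cross = 16·465.7500 = 7452.0000
edge 3: (2.5,39.5)→(2.5,8.5)  cross = 2.5·8.5 − 2.5·39.5 = -77.5000; (r_i+r_j)·cross = 5·-77.5000 = -387.5000
Σcross = 612.7500 → A = |Σcross|/2 = 306.3750 mm²
Σ(r_i+r_j)·cross = 15004.5000 → first moment M = |Σ|/6 = 2500.7500
R_c = M/A = 2500.7500/306.3750 = 8.1624 mm
θ = 321° = 5.602507 rad
V = θ·R_c·A = 5.602507·8.1624·306.3750 = 14010.469 mm³

Volume = 14010.469 mm³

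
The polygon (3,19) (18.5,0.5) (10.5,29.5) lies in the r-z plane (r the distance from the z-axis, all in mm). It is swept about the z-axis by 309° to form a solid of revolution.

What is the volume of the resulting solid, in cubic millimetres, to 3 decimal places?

Profile (r,z), 3 vertices: (3,19) (18.5,0.5) (10.5,29.5)
edge 0: (3,19)→(18.5,0.5)  cross = 3·0.5 − 18.5·19 = -350.0000; (r_i+r_j)·cross = 21.5·-350.0000 = -7525.0000
edge 1: (18.5,0.5)→(10.5,29.5)  cross = 18.5·29.5 − 10.5·0.5 = 540.5000; (r_i+r_j)·cross = 29·540.5000 = 15674.5000
edge 2: (10.5,29.5)→(3,19)  cross = 10.5·19 − 3·29.5 = 111.0000; (r_i+r_j)·cross = 13.5·111.0000 = 1498.5000
Σcross = 301.5000 → A = |Σcross|/2 = 150.7500 mm²
Σ(r_i+r_j)·cross = 9648.0000 → first moment M = |Σ|/6 = 1608.0000
R_c = M/A = 1608.0000/150.7500 = 10.6667 mm
θ = 309° = 5.393067 rad
V = θ·R_c·A = 5.393067·10.6667·150.7500 = 8672.052 mm³

Volume = 8672.052 mm³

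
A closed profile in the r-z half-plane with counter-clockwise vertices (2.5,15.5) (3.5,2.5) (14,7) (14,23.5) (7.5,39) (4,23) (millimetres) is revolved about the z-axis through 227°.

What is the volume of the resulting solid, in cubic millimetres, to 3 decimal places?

Profile (r,z), 6 vertices: (2.5,15.5) (3.5,2.5) (14,7) (14,23.5) (7.5,39) (4,23)
edge 0: (2.5,15.5)→(3.5,2.5)  cross = 2.5·2.5 − 3.5·15.5 = -48.0000; (r_i+r_j)·cross = 6·-48.0000 = -288.0000
edge 1: (3.5,2.5)→(14,7)  cross = 3.5·7 − 14·2.5 = -10.5000; (r_i+r_j)·cross = 17.5·-10.5000 = -183.7500
edge 2: (14,7)→(14,23.5)  cross = 14·23.5 − 14·7 = 231.0000; (r_i+r_j)·cross = 28·231.0000 = 6468.0000
edge 3: (14,23.5)→(7.5,39)  cross = 14·39 − 7.5·23.5 = 369.7500; (r_i+r_j)·cross = 21.5·369.7500 = 7949.6250
edge 4: (7.5,39)→(4,23)  cross = 7.5·23 − 4·39 = 16.5000; (r_i+r_j)·cross = 11.5·16.5000 = 189.7500
edge 5: (4,23)→(2.5,15.5)  cross = 4·15.5 − 2.5·23 = 4.5000; (r_i+r_j)·cross = 6.5·4.5000 = 29.2500
Σcross = 563.2500 → A = |Σcross|/2 = 281.6250 mm²
Σ(r_i+r_j)·cross = 14164.8750 → first moment M = |Σ|/6 = 2360.8125
R_c = M/A = 2360.8125/281.6250 = 8.3828 mm
θ = 227° = 3.961897 rad
V = θ·R_c·A = 3.961897·8.3828·281.6250 = 9353.297 mm³

Volume = 9353.297 mm³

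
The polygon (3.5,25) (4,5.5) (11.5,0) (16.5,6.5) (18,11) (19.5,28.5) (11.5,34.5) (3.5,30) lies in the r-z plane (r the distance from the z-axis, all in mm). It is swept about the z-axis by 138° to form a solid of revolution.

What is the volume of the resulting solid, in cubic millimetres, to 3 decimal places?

Profile (r,z), 8 vertices: (3.5,25) (4,5.5) (11.5,0) (16.5,6.5) (18,11) (19.5,28.5) (11.5,34.5) (3.5,30)
edge 0: (3.5,25)→(4,5.5)  cross = 3.5·5.5 − 4·25 = -80.7500; (r_i+r_j)·cross = 7.5·-80.7500 = -605.6250
edge 1: (4,5.5)→(11.5,0)  cross = 4·0 − 11.5·5.5 = -63.2500; (r_i+r_j)·cross = 15.5·-63.2500 = -980.3750
edge 2: (11.5,0)→(16.5,6.5)  cross = 11.5·6.5 − 16.5·0 = 74.7500; (r_i+r_j)·cross = 28·74.7500 = 2093.0000
edge 3: (16.5,6.5)→(18,11)  cross = 16.5·11 − 18·6.5 = 64.5000; (r_i+r_j)·cross = 34.5·64.5000 = 2225.2500
edge 4: (18,11)→(19.5,28.5)  cross = 18·28.5 − 19.5·11 = 298.5000; (r_i+r_j)·cross = 37.5·298.5000 = 11193.7500
edge 5: (19.5,28.5)→(11.5,34.5)  cross = 19.5·34.5 − 11.5·28.5 = 345.0000; (r_i+r_j)·cross = 31·345.0000 = 10695.0000
edge 6: (11.5,34.5)→(3.5,30)  cross = 11.5·30 − 3.5·34.5 = 224.2500; (r_i+r_j)·cross = 15·224.2500 = 3363.7500
edge 7: (3.5,30)→(3.5,25)  cross = 3.5·25 − 3.5·30 = -17.5000; (r_i+r_j)·cross = 7·-17.5000 = -122.5000
Σcross = 845.5000 → A = |Σcross|/2 = 422.7500 mm²
Σ(r_i+r_j)·cross = 27862.2500 → first moment M = |Σ|/6 = 4643.7083
R_c = M/A = 4643.7083/422.7500 = 10.9845 mm
θ = 138° = 2.408554 rad
V = θ·R_c·A = 2.408554·10.9845·422.7500 = 11184.624 mm³

Volume = 11184.624 mm³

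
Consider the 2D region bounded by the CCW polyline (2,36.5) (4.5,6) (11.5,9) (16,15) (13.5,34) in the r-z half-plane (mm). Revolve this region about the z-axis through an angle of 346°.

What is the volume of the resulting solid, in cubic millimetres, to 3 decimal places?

Volume = 16099.545 mm³

Profile (r,z), 5 vertices: (2,36.5) (4.5,6) (11.5,9) (16,15) (13.5,34)
edge 0: (2,36.5)→(4.5,6)  cross = 2·6 − 4.5·36.5 = -152.2500; (r_i+r_j)·cross = 6.5·-152.2500 = -989.6250
edge 1: (4.5,6)→(11.5,9)  cross = 4.5·9 − 11.5·6 = -28.5000; (r_i+r_j)·cross = 16·-28.5000 = -456.0000
edge 2: (11.5,9)→(16,15)  cross = 11.5·15 − 16·9 = 28.5000; (r_i+r_j)·cross = 27.5·28.5000 = 783.7500
edge 3: (16,15)→(13.5,34)  cross = 16·34 − 13.5·15 = 341.5000; (r_i+r_j)·cross = 29.5·341.5000 = 10074.2500
edge 4: (13.5,34)→(2,36.5)  cross = 13.5·36.5 − 2·34 = 424.7500; (r_i+r_j)·cross = 15.5·424.7500 = 6583.6250
Σcross = 614.0000 → A = |Σcross|/2 = 307.0000 mm²
Σ(r_i+r_j)·cross = 15996.0000 → first moment M = |Σ|/6 = 2666.0000
R_c = M/A = 2666.0000/307.0000 = 8.6840 mm
θ = 346° = 6.038839 rad
V = θ·R_c·A = 6.038839·8.6840·307.0000 = 16099.545 mm³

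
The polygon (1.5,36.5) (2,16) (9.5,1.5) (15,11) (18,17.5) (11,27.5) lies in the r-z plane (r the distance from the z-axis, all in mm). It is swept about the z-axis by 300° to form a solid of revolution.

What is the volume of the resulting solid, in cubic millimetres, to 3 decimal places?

Profile (r,z), 6 vertices: (1.5,36.5) (2,16) (9.5,1.5) (15,11) (18,17.5) (11,27.5)
edge 0: (1.5,36.5)→(2,16)  cross = 1.5·16 − 2·36.5 = -49.0000; (r_i+r_j)·cross = 3.5·-49.0000 = -171.5000
edge 1: (2,16)→(9.5,1.5)  cross = 2·1.5 − 9.5·16 = -149.0000; (r_i+r_j)·cross = 11.5·-149.0000 = -1713.5000
edge 2: (9.5,1.5)→(15,11)  cross = 9.5·11 − 15·1.5 = 82.0000; (r_i+r_j)·cross = 24.5·82.0000 = 2009.0000
edge 3: (15,11)→(18,17.5)  cross = 15·17.5 − 18·11 = 64.5000; (r_i+r_j)·cross = 33·64.5000 = 2128.5000
edge 4: (18,17.5)→(11,27.5)  cross = 18·27.5 − 11·17.5 = 302.5000; (r_i+r_j)·cross = 29·302.5000 = 8772.5000
edge 5: (11,27.5)→(1.5,36.5)  cross = 11·36.5 − 1.5·27.5 = 360.2500; (r_i+r_j)·cross = 12.5·360.2500 = 4503.1250
Σcross = 611.2500 → A = |Σcross|/2 = 305.6250 mm²
Σ(r_i+r_j)·cross = 15528.1250 → first moment M = |Σ|/6 = 2588.0208
R_c = M/A = 2588.0208/305.6250 = 8.4680 mm
θ = 300° = 5.235988 rad
V = θ·R_c·A = 5.235988·8.4680·305.6250 = 13550.845 mm³

Volume = 13550.845 mm³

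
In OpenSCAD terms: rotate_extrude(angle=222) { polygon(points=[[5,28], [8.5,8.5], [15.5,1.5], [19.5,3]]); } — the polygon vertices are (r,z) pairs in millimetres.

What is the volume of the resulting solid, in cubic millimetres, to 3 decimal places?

Profile (r,z), 4 vertices: (5,28) (8.5,8.5) (15.5,1.5) (19.5,3)
edge 0: (5,28)→(8.5,8.5)  cross = 5·8.5 − 8.5·28 = -195.5000; (r_i+r_j)·cross = 13.5·-195.5000 = -2639.2500
edge 1: (8.5,8.5)→(15.5,1.5)  cross = 8.5·1.5 − 15.5·8.5 = -119.0000; (r_i+r_j)·cross = 24·-119.0000 = -2856.0000
edge 2: (15.5,1.5)→(19.5,3)  cross = 15.5·3 − 19.5·1.5 = 17.2500; (r_i+r_j)·cross = 35·17.2500 = 603.7500
edge 3: (19.5,3)→(5,28)  cross = 19.5·28 − 5·3 = 531.0000; (r_i+r_j)·cross = 24.5·531.0000 = 13009.5000
Σcross = 233.7500 → A = |Σcross|/2 = 116.8750 mm²
Σ(r_i+r_j)·cross = 8118.0000 → first moment M = |Σ|/6 = 1353.0000
R_c = M/A = 1353.0000/116.8750 = 11.5765 mm
θ = 222° = 3.874631 rad
V = θ·R_c·A = 3.874631·11.5765·116.8750 = 5242.376 mm³

Volume = 5242.376 mm³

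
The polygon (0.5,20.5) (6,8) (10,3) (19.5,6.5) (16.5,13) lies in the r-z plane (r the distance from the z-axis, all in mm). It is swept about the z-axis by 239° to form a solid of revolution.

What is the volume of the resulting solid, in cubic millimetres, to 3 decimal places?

Volume = 6487.124 mm³

Profile (r,z), 5 vertices: (0.5,20.5) (6,8) (10,3) (19.5,6.5) (16.5,13)
edge 0: (0.5,20.5)→(6,8)  cross = 0.5·8 − 6·20.5 = -119.0000; (r_i+r_j)·cross = 6.5·-119.0000 = -773.5000
edge 1: (6,8)→(10,3)  cross = 6·3 − 10·8 = -62.0000; (r_i+r_j)·cross = 16·-62.0000 = -992.0000
edge 2: (10,3)→(19.5,6.5)  cross = 10·6.5 − 19.5·3 = 6.5000; (r_i+r_j)·cross = 29.5·6.5000 = 191.7500
edge 3: (19.5,6.5)→(16.5,13)  cross = 19.5·13 − 16.5·6.5 = 146.2500; (r_i+r_j)·cross = 36·146.2500 = 5265.0000
edge 4: (16.5,13)→(0.5,20.5)  cross = 16.5·20.5 − 0.5·13 = 331.7500; (r_i+r_j)·cross = 17·331.7500 = 5639.7500
Σcross = 303.5000 → A = |Σcross|/2 = 151.7500 mm²
Σ(r_i+r_j)·cross = 9331.0000 → first moment M = |Σ|/6 = 1555.1667
R_c = M/A = 1555.1667/151.7500 = 10.2482 mm
θ = 239° = 4.171337 rad
V = θ·R_c·A = 4.171337·10.2482·151.7500 = 6487.124 mm³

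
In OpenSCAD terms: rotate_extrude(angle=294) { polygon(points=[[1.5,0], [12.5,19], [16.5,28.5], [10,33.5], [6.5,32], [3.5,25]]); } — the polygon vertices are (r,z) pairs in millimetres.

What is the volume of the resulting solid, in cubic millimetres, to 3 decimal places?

Volume = 9183.901 mm³

Profile (r,z), 6 vertices: (1.5,0) (12.5,19) (16.5,28.5) (10,33.5) (6.5,32) (3.5,25)
edge 0: (1.5,0)→(12.5,19)  cross = 1.5·19 − 12.5·0 = 28.5000; (r_i+r_j)·cross = 14·28.5000 = 399.0000
edge 1: (12.5,19)→(16.5,28.5)  cross = 12.5·28.5 − 16.5·19 = 42.7500; (r_i+r_j)·cross = 29·42.7500 = 1239.7500
edge 2: (16.5,28.5)→(10,33.5)  cross = 16.5·33.5 − 10·28.5 = 267.7500; (r_i+r_j)·cross = 26.5·267.7500 = 7095.3750
edge 3: (10,33.5)→(6.5,32)  cross = 10·32 − 6.5·33.5 = 102.2500; (r_i+r_j)·cross = 16.5·102.2500 = 1687.1250
edge 4: (6.5,32)→(3.5,25)  cross = 6.5·25 − 3.5·32 = 50.5000; (r_i+r_j)·cross = 10·50.5000 = 505.0000
edge 5: (3.5,25)→(1.5,0)  cross = 3.5·0 − 1.5·25 = -37.5000; (r_i+r_j)·cross = 5·-37.5000 = -187.5000
Σcross = 454.2500 → A = |Σcross|/2 = 227.1250 mm²
Σ(r_i+r_j)·cross = 10738.7500 → first moment M = |Σ|/6 = 1789.7917
R_c = M/A = 1789.7917/227.1250 = 7.8802 mm
θ = 294° = 5.131268 rad
V = θ·R_c·A = 5.131268·7.8802·227.1250 = 9183.901 mm³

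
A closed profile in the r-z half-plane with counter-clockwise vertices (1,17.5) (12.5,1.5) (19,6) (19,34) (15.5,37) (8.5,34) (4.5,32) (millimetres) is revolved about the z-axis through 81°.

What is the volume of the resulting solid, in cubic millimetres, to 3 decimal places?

Volume = 7474.791 mm³

Profile (r,z), 7 vertices: (1,17.5) (12.5,1.5) (19,6) (19,34) (15.5,37) (8.5,34) (4.5,32)
edge 0: (1,17.5)→(12.5,1.5)  cross = 1·1.5 − 12.5·17.5 = -217.2500; (r_i+r_j)·cross = 13.5·-217.2500 = -2932.8750
edge 1: (12.5,1.5)→(19,6)  cross = 12.5·6 − 19·1.5 = 46.5000; (r_i+r_j)·cross = 31.5·46.5000 = 1464.7500
edge 2: (19,6)→(19,34)  cross = 19·34 − 19·6 = 532.0000; (r_i+r_j)·cross = 38·532.0000 = 20216.0000
edge 3: (19,34)→(15.5,37)  cross = 19·37 − 15.5·34 = 176.0000; (r_i+r_j)·cross = 34.5·176.0000 = 6072.0000
edge 4: (15.5,37)→(8.5,34)  cross = 15.5·34 − 8.5·37 = 212.5000; (r_i+r_j)·cross = 24·212.5000 = 5100.0000
edge 5: (8.5,34)→(4.5,32)  cross = 8.5·32 − 4.5·34 = 119.0000; (r_i+r_j)·cross = 13·119.0000 = 1547.0000
edge 6: (4.5,32)→(1,17.5)  cross = 4.5·17.5 − 1·32 = 46.7500; (r_i+r_j)·cross = 5.5·46.7500 = 257.1250
Σcross = 915.5000 → A = |Σcross|/2 = 457.7500 mm²
Σ(r_i+r_j)·cross = 31724.0000 → first moment M = |Σ|/6 = 5287.3333
R_c = M/A = 5287.3333/457.7500 = 11.5507 mm
θ = 81° = 1.413717 rad
V = θ·R_c·A = 1.413717·11.5507·457.7500 = 7474.791 mm³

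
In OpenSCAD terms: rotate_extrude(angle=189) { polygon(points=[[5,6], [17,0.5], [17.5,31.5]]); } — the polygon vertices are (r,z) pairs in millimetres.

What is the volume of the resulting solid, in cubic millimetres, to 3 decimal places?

Profile (r,z), 3 vertices: (5,6) (17,0.5) (17.5,31.5)
edge 0: (5,6)→(17,0.5)  cross = 5·0.5 − 17·6 = -99.5000; (r_i+r_j)·cross = 22·-99.5000 = -2189.0000
edge 1: (17,0.5)→(17.5,31.5)  cross = 17·31.5 − 17.5·0.5 = 526.7500; (r_i+r_j)·cross = 34.5·526.7500 = 18172.8750
edge 2: (17.5,31.5)→(5,6)  cross = 17.5·6 − 5·31.5 = -52.5000; (r_i+r_j)·cross = 22.5·-52.5000 = -1181.2500
Σcross = 374.7500 → A = |Σcross|/2 = 187.3750 mm²
Σ(r_i+r_j)·cross = 14802.6250 → first moment M = |Σ|/6 = 2467.1042
R_c = M/A = 2467.1042/187.3750 = 13.1667 mm
θ = 189° = 3.298672 rad
V = θ·R_c·A = 3.298672·13.1667·187.3750 = 8138.168 mm³

Volume = 8138.168 mm³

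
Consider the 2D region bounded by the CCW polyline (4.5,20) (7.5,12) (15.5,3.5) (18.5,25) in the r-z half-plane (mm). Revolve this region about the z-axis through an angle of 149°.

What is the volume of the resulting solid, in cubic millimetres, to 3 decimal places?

Volume = 5231.312 mm³

Profile (r,z), 4 vertices: (4.5,20) (7.5,12) (15.5,3.5) (18.5,25)
edge 0: (4.5,20)→(7.5,12)  cross = 4.5·12 − 7.5·20 = -96.0000; (r_i+r_j)·cross = 12·-96.0000 = -1152.0000
edge 1: (7.5,12)→(15.5,3.5)  cross = 7.5·3.5 − 15.5·12 = -159.7500; (r_i+r_j)·cross = 23·-159.7500 = -3674.2500
edge 2: (15.5,3.5)→(18.5,25)  cross = 15.5·25 − 18.5·3.5 = 322.7500; (r_i+r_j)·cross = 34·322.7500 = 10973.5000
edge 3: (18.5,25)→(4.5,20)  cross = 18.5·20 − 4.5·25 = 257.5000; (r_i+r_j)·cross = 23·257.5000 = 5922.5000
Σcross = 324.5000 → A = |Σcross|/2 = 162.2500 mm²
Σ(r_i+r_j)·cross = 12069.7500 → first moment M = |Σ|/6 = 2011.6250
R_c = M/A = 2011.6250/162.2500 = 12.3983 mm
θ = 149° = 2.600541 rad
V = θ·R_c·A = 2.600541·12.3983·162.2500 = 5231.312 mm³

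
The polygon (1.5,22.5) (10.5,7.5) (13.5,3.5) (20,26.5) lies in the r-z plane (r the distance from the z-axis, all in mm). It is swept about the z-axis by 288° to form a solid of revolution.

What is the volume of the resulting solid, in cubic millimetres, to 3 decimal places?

Profile (r,z), 4 vertices: (1.5,22.5) (10.5,7.5) (13.5,3.5) (20,26.5)
edge 0: (1.5,22.5)→(10.5,7.5)  cross = 1.5·7.5 − 10.5·22.5 = -225.0000; (r_i+r_j)·cross = 12·-225.0000 = -2700.0000
edge 1: (10.5,7.5)→(13.5,3.5)  cross = 10.5·3.5 − 13.5·7.5 = -64.5000; (r_i+r_j)·cross = 24·-64.5000 = -1548.0000
edge 2: (13.5,3.5)→(20,26.5)  cross = 13.5·26.5 − 20·3.5 = 287.7500; (r_i+r_j)·cross = 33.5·287.7500 = 9639.6250
edge 3: (20,26.5)→(1.5,22.5)  cross = 20·22.5 − 1.5·26.5 = 410.2500; (r_i+r_j)·cross = 21.5·410.2500 = 8820.3750
Σcross = 408.5000 → A = |Σcross|/2 = 204.2500 mm²
Σ(r_i+r_j)·cross = 14212.0000 → first moment M = |Σ|/6 = 2368.6667
R_c = M/A = 2368.6667/204.2500 = 11.5969 mm
θ = 288° = 5.026548 rad
V = θ·R_c·A = 5.026548·11.5969·204.2500 = 11906.217 mm³

Volume = 11906.217 mm³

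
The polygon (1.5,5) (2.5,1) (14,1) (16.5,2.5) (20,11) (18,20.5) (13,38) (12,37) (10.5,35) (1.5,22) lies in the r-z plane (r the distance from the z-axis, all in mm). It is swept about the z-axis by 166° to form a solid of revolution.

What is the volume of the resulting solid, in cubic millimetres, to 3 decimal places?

Profile (r,z), 10 vertices: (1.5,5) (2.5,1) (14,1) (16.5,2.5) (20,11) (18,20.5) (13,38) (12,37) (10.5,35) (1.5,22)
edge 0: (1.5,5)→(2.5,1)  cross = 1.5·1 − 2.5·5 = -11.0000; (r_i+r_j)·cross = 4·-11.0000 = -44.0000
edge 1: (2.5,1)→(14,1)  cross = 2.5·1 − 14·1 = -11.5000; (r_i+r_j)·cross = 16.5·-11.5000 = -189.7500
edge 2: (14,1)→(16.5,2.5)  cross = 14·2.5 − 16.5·1 = 18.5000; (r_i+r_j)·cross = 30.5·18.5000 = 564.2500
edge 3: (16.5,2.5)→(20,11)  cross = 16.5·11 − 20·2.5 = 131.5000; (r_i+r_j)·cross = 36.5·131.5000 = 4799.7500
edge 4: (20,11)→(18,20.5)  cross = 20·20.5 − 18·11 = 212.0000; (r_i+r_j)·cross = 38·212.0000 = 8056.0000
edge 5: (18,20.5)→(13,38)  cross = 18·38 − 13·20.5 = 417.5000; (r_i+r_j)·cross = 31·417.5000 = 12942.5000
edge 6: (13,38)→(12,37)  cross = 13·37 − 12·38 = 25.0000; (r_i+r_j)·cross = 25·25.0000 = 625.0000
edge 7: (12,37)→(10.5,35)  cross = 12·35 − 10.5·37 = 31.5000; (r_i+r_j)·cross = 22.5·31.5000 = 708.7500
edge 8: (10.5,35)→(1.5,22)  cross = 10.5·22 − 1.5·35 = 178.5000; (r_i+r_j)·cross = 12·178.5000 = 2142.0000
edge 9: (1.5,22)→(1.5,5)  cross = 1.5·5 − 1.5·22 = -25.5000; (r_i+r_j)·cross = 3·-25.5000 = -76.5000
Σcross = 966.5000 → A = |Σcross|/2 = 483.2500 mm²
Σ(r_i+r_j)·cross = 29528.0000 → first moment M = |Σ|/6 = 4921.3333
R_c = M/A = 4921.3333/483.2500 = 10.1838 mm
θ = 166° = 2.897247 rad
V = θ·R_c·A = 2.897247·10.1838·483.2500 = 14258.316 mm³

Volume = 14258.316 mm³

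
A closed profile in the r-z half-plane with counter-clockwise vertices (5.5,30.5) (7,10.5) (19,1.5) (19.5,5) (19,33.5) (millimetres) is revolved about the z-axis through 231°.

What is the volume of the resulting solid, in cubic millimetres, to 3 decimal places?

Profile (r,z), 5 vertices: (5.5,30.5) (7,10.5) (19,1.5) (19.5,5) (19,33.5)
edge 0: (5.5,30.5)→(7,10.5)  cross = 5.5·10.5 − 7·30.5 = -155.7500; (r_i+r_j)·cross = 12.5·-155.7500 = -1946.8750
edge 1: (7,10.5)→(19,1.5)  cross = 7·1.5 − 19·10.5 = -189.0000; (r_i+r_j)·cross = 26·-189.0000 = -4914.0000
edge 2: (19,1.5)→(19.5,5)  cross = 19·5 − 19.5·1.5 = 65.7500; (r_i+r_j)·cross = 38.5·65.7500 = 2531.3750
edge 3: (19.5,5)→(19,33.5)  cross = 19.5·33.5 − 19·5 = 558.2500; (r_i+r_j)·cross = 38.5·558.2500 = 21492.6250
edge 4: (19,33.5)→(5.5,30.5)  cross = 19·30.5 − 5.5·33.5 = 395.2500; (r_i+r_j)·cross = 24.5·395.2500 = 9683.6250
Σcross = 674.5000 → A = |Σcross|/2 = 337.2500 mm²
Σ(r_i+r_j)·cross = 26846.7500 → first moment M = |Σ|/6 = 4474.4583
R_c = M/A = 4474.4583/337.2500 = 13.2675 mm
θ = 231° = 4.031711 rad
V = θ·R_c·A = 4.031711·13.2675·337.2500 = 18039.721 mm³

Volume = 18039.721 mm³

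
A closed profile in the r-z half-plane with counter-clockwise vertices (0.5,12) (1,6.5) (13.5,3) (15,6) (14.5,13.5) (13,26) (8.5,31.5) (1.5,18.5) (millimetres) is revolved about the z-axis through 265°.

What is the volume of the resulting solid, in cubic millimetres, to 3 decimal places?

Profile (r,z), 8 vertices: (0.5,12) (1,6.5) (13.5,3) (15,6) (14.5,13.5) (13,26) (8.5,31.5) (1.5,18.5)
edge 0: (0.5,12)→(1,6.5)  cross = 0.5·6.5 − 1·12 = -8.7500; (r_i+r_j)·cross = 1.5·-8.7500 = -13.1250
edge 1: (1,6.5)→(13.5,3)  cross = 1·3 − 13.5·6.5 = -84.7500; (r_i+r_j)·cross = 14.5·-84.7500 = -1228.8750
edge 2: (13.5,3)→(15,6)  cross = 13.5·6 − 15·3 = 36.0000; (r_i+r_j)·cross = 28.5·36.0000 = 1026.0000
edge 3: (15,6)→(14.5,13.5)  cross = 15·13.5 − 14.5·6 = 115.5000; (r_i+r_j)·cross = 29.5·115.5000 = 3407.2500
edge 4: (14.5,13.5)→(13,26)  cross = 14.5·26 − 13·13.5 = 201.5000; (r_i+r_j)·cross = 27.5·201.5000 = 5541.2500
edge 5: (13,26)→(8.5,31.5)  cross = 13·31.5 − 8.5·26 = 188.5000; (r_i+r_j)·cross = 21.5·188.5000 = 4052.7500
edge 6: (8.5,31.5)→(1.5,18.5)  cross = 8.5·18.5 − 1.5·31.5 = 110.0000; (r_i+r_j)·cross = 10·110.0000 = 1100.0000
edge 7: (1.5,18.5)→(0.5,12)  cross = 1.5·12 − 0.5·18.5 = 8.7500; (r_i+r_j)·cross = 2·8.7500 = 17.5000
Σcross = 566.7500 → A = |Σcross|/2 = 283.3750 mm²
Σ(r_i+r_j)·cross = 13902.7500 → first moment M = |Σ|/6 = 2317.1250
R_c = M/A = 2317.1250/283.3750 = 8.1769 mm
θ = 265° = 4.625123 rad
V = θ·R_c·A = 4.625123·8.1769·283.3750 = 10716.987 mm³

Volume = 10716.987 mm³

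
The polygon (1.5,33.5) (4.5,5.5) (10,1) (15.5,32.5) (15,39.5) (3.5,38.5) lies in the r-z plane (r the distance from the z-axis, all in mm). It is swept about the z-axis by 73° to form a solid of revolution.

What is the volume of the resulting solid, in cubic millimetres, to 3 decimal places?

Profile (r,z), 6 vertices: (1.5,33.5) (4.5,5.5) (10,1) (15.5,32.5) (15,39.5) (3.5,38.5)
edge 0: (1.5,33.5)→(4.5,5.5)  cross = 1.5·5.5 − 4.5·33.5 = -142.5000; (r_i+r_j)·cross = 6·-142.5000 = -855.0000
edge 1: (4.5,5.5)→(10,1)  cross = 4.5·1 − 10·5.5 = -50.5000; (r_i+r_j)·cross = 14.5·-50.5000 = -732.2500
edge 2: (10,1)→(15.5,32.5)  cross = 10·32.5 − 15.5·1 = 309.5000; (r_i+r_j)·cross = 25.5·309.5000 = 7892.2500
edge 3: (15.5,32.5)→(15,39.5)  cross = 15.5·39.5 − 15·32.5 = 124.7500; (r_i+r_j)·cross = 30.5·124.7500 = 3804.8750
edge 4: (15,39.5)→(3.5,38.5)  cross = 15·38.5 − 3.5·39.5 = 439.2500; (r_i+r_j)·cross = 18.5·439.2500 = 8126.1250
edge 5: (3.5,38.5)→(1.5,33.5)  cross = 3.5·33.5 − 1.5·38.5 = 59.5000; (r_i+r_j)·cross = 5·59.5000 = 297.5000
Σcross = 740.0000 → A = |Σcross|/2 = 370.0000 mm²
Σ(r_i+r_j)·cross = 18533.5000 → first moment M = |Σ|/6 = 3088.9167
R_c = M/A = 3088.9167/370.0000 = 8.3484 mm
θ = 73° = 1.274090 rad
V = θ·R_c·A = 1.274090·8.3484·370.0000 = 3935.559 mm³

Volume = 3935.559 mm³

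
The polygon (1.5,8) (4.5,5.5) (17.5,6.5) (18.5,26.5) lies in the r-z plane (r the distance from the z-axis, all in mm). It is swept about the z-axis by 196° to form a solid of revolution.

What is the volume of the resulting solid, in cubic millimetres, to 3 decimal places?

Profile (r,z), 4 vertices: (1.5,8) (4.5,5.5) (17.5,6.5) (18.5,26.5)
edge 0: (1.5,8)→(4.5,5.5)  cross = 1.5·5.5 − 4.5·8 = -27.7500; (r_i+r_j)·cross = 6·-27.7500 = -166.5000
edge 1: (4.5,5.5)→(17.5,6.5)  cross = 4.5·6.5 − 17.5·5.5 = -67.0000; (r_i+r_j)·cross = 22·-67.0000 = -1474.0000
edge 2: (17.5,6.5)→(18.5,26.5)  cross = 17.5·26.5 − 18.5·6.5 = 343.5000; (r_i+r_j)·cross = 36·343.5000 = 12366.0000
edge 3: (18.5,26.5)→(1.5,8)  cross = 18.5·8 − 1.5·26.5 = 108.2500; (r_i+r_j)·cross = 20·108.2500 = 2165.0000
Σcross = 357.0000 → A = |Σcross|/2 = 178.5000 mm²
Σ(r_i+r_j)·cross = 12890.5000 → first moment M = |Σ|/6 = 2148.4167
R_c = M/A = 2148.4167/178.5000 = 12.0359 mm
θ = 196° = 3.420845 rad
V = θ·R_c·A = 3.420845·12.0359·178.5000 = 7349.401 mm³

Volume = 7349.401 mm³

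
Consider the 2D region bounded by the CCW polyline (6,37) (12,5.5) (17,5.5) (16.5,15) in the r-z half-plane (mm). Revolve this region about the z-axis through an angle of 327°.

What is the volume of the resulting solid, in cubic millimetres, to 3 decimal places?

Volume = 8578.081 mm³

Profile (r,z), 4 vertices: (6,37) (12,5.5) (17,5.5) (16.5,15)
edge 0: (6,37)→(12,5.5)  cross = 6·5.5 − 12·37 = -411.0000; (r_i+r_j)·cross = 18·-411.0000 = -7398.0000
edge 1: (12,5.5)→(17,5.5)  cross = 12·5.5 − 17·5.5 = -27.5000; (r_i+r_j)·cross = 29·-27.5000 = -797.5000
edge 2: (17,5.5)→(16.5,15)  cross = 17·15 − 16.5·5.5 = 164.2500; (r_i+r_j)·cross = 33.5·164.2500 = 5502.3750
edge 3: (16.5,15)→(6,37)  cross = 16.5·37 − 6·15 = 520.5000; (r_i+r_j)·cross = 22.5·520.5000 = 11711.2500
Σcross = 246.2500 → A = |Σcross|/2 = 123.1250 mm²
Σ(r_i+r_j)·cross = 9018.1250 → first moment M = |Σ|/6 = 1503.0208
R_c = M/A = 1503.0208/123.1250 = 12.2073 mm
θ = 327° = 5.707227 rad
V = θ·R_c·A = 5.707227·12.2073·123.1250 = 8578.081 mm³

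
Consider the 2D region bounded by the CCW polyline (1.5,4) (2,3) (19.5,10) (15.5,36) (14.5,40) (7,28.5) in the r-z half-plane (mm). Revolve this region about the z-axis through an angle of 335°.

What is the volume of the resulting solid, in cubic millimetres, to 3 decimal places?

Volume = 23372.308 mm³

Profile (r,z), 6 vertices: (1.5,4) (2,3) (19.5,10) (15.5,36) (14.5,40) (7,28.5)
edge 0: (1.5,4)→(2,3)  cross = 1.5·3 − 2·4 = -3.5000; (r_i+r_j)·cross = 3.5·-3.5000 = -12.2500
edge 1: (2,3)→(19.5,10)  cross = 2·10 − 19.5·3 = -38.5000; (r_i+r_j)·cross = 21.5·-38.5000 = -827.7500
edge 2: (19.5,10)→(15.5,36)  cross = 19.5·36 − 15.5·10 = 547.0000; (r_i+r_j)·cross = 35·547.0000 = 19145.0000
edge 3: (15.5,36)→(14.5,40)  cross = 15.5·40 − 14.5·36 = 98.0000; (r_i+r_j)·cross = 30·98.0000 = 2940.0000
edge 4: (14.5,40)→(7,28.5)  cross = 14.5·28.5 − 7·40 = 133.2500; (r_i+r_j)·cross = 21.5·133.2500 = 2864.8750
edge 5: (7,28.5)→(1.5,4)  cross = 7·4 − 1.5·28.5 = -14.7500; (r_i+r_j)·cross = 8.5·-14.7500 = -125.3750
Σcross = 721.5000 → A = |Σcross|/2 = 360.7500 mm²
Σ(r_i+r_j)·cross = 23984.5000 → first moment M = |Σ|/6 = 3997.4167
R_c = M/A = 3997.4167/360.7500 = 11.0809 mm
θ = 335° = 5.846853 rad
V = θ·R_c·A = 5.846853·11.0809·360.7500 = 23372.308 mm³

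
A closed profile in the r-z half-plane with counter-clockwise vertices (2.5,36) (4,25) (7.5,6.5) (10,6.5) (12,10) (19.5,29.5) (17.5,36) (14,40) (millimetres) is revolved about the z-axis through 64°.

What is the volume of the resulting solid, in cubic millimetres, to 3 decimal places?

Volume = 4195.097 mm³

Profile (r,z), 8 vertices: (2.5,36) (4,25) (7.5,6.5) (10,6.5) (12,10) (19.5,29.5) (17.5,36) (14,40)
edge 0: (2.5,36)→(4,25)  cross = 2.5·25 − 4·36 = -81.5000; (r_i+r_j)·cross = 6.5·-81.5000 = -529.7500
edge 1: (4,25)→(7.5,6.5)  cross = 4·6.5 − 7.5·25 = -161.5000; (r_i+r_j)·cross = 11.5·-161.5000 = -1857.2500
edge 2: (7.5,6.5)→(10,6.5)  cross = 7.5·6.5 − 10·6.5 = -16.2500; (r_i+r_j)·cross = 17.5·-16.2500 = -284.3750
edge 3: (10,6.5)→(12,10)  cross = 10·10 − 12·6.5 = 22.0000; (r_i+r_j)·cross = 22·22.0000 = 484.0000
edge 4: (12,10)→(19.5,29.5)  cross = 12·29.5 − 19.5·10 = 159.0000; (r_i+r_j)·cross = 31.5·159.0000 = 5008.5000
edge 5: (19.5,29.5)→(17.5,36)  cross = 19.5·36 − 17.5·29.5 = 185.7500; (r_i+r_j)·cross = 37·185.7500 = 6872.7500
edge 6: (17.5,36)→(14,40)  cross = 17.5·40 − 14·36 = 196.0000; (r_i+r_j)·cross = 31.5·196.0000 = 6174.0000
edge 7: (14,40)→(2.5,36)  cross = 14·36 − 2.5·40 = 404.0000; (r_i+r_j)·cross = 16.5·404.0000 = 6666.0000
Σcross = 707.5000 → A = |Σcross|/2 = 353.7500 mm²
Σ(r_i+r_j)·cross = 22533.8750 → first moment M = |Σ|/6 = 3755.6458
R_c = M/A = 3755.6458/353.7500 = 10.6167 mm
θ = 64° = 1.117011 rad
V = θ·R_c·A = 1.117011·10.6167·353.7500 = 4195.097 mm³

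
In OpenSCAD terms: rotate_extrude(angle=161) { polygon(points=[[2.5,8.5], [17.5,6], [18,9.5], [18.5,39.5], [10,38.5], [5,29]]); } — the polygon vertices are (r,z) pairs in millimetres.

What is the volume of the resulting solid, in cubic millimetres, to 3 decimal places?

Volume = 13679.276 mm³

Profile (r,z), 6 vertices: (2.5,8.5) (17.5,6) (18,9.5) (18.5,39.5) (10,38.5) (5,29)
edge 0: (2.5,8.5)→(17.5,6)  cross = 2.5·6 − 17.5·8.5 = -133.7500; (r_i+r_j)·cross = 20·-133.7500 = -2675.0000
edge 1: (17.5,6)→(18,9.5)  cross = 17.5·9.5 − 18·6 = 58.2500; (r_i+r_j)·cross = 35.5·58.2500 = 2067.8750
edge 2: (18,9.5)→(18.5,39.5)  cross = 18·39.5 − 18.5·9.5 = 535.2500; (r_i+r_j)·cross = 36.5·535.2500 = 19536.6250
edge 3: (18.5,39.5)→(10,38.5)  cross = 18.5·38.5 − 10·39.5 = 317.2500; (r_i+r_j)·cross = 28.5·317.2500 = 9041.6250
edge 4: (10,38.5)→(5,29)  cross = 10·29 − 5·38.5 = 97.5000; (r_i+r_j)·cross = 15·97.5000 = 1462.5000
edge 5: (5,29)→(2.5,8.5)  cross = 5·8.5 − 2.5·29 = -30.0000; (r_i+r_j)·cross = 7.5·-30.0000 = -225.0000
Σcross = 844.5000 → A = |Σcross|/2 = 422.2500 mm²
Σ(r_i+r_j)·cross = 29208.6250 → first moment M = |Σ|/6 = 4868.1042
R_c = M/A = 4868.1042/422.2500 = 11.5290 mm
θ = 161° = 2.809980 rad
V = θ·R_c·A = 2.809980·11.5290·422.2500 = 13679.276 mm³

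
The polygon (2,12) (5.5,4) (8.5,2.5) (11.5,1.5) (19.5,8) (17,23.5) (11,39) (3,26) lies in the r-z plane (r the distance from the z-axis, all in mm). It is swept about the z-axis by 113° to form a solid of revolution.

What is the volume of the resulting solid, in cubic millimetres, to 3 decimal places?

Profile (r,z), 8 vertices: (2,12) (5.5,4) (8.5,2.5) (11.5,1.5) (19.5,8) (17,23.5) (11,39) (3,26)
edge 0: (2,12)→(5.5,4)  cross = 2·4 − 5.5·12 = -58.0000; (r_i+r_j)·cross = 7.5·-58.0000 = -435.0000
edge 1: (5.5,4)→(8.5,2.5)  cross = 5.5·2.5 − 8.5·4 = -20.2500; (r_i+r_j)·cross = 14·-20.2500 = -283.5000
edge 2: (8.5,2.5)→(11.5,1.5)  cross = 8.5·1.5 − 11.5·2.5 = -16.0000; (r_i+r_j)·cross = 20·-16.0000 = -320.0000
edge 3: (11.5,1.5)→(19.5,8)  cross = 11.5·8 − 19.5·1.5 = 62.7500; (r_i+r_j)·cross = 31·62.7500 = 1945.2500
edge 4: (19.5,8)→(17,23.5)  cross = 19.5·23.5 − 17·8 = 322.2500; (r_i+r_j)·cross = 36.5·322.2500 = 11762.1250
edge 5: (17,23.5)→(11,39)  cross = 17·39 − 11·23.5 = 404.5000; (r_i+r_j)·cross = 28·404.5000 = 11326.0000
edge 6: (11,39)→(3,26)  cross = 11·26 − 3·39 = 169.0000; (r_i+r_j)·cross = 14·169.0000 = 2366.0000
edge 7: (3,26)→(2,12)  cross = 3·12 − 2·26 = -16.0000; (r_i+r_j)·cross = 5·-16.0000 = -80.0000
Σcross = 848.2500 → A = |Σcross|/2 = 424.1250 mm²
Σ(r_i+r_j)·cross = 26280.8750 → first moment M = |Σ|/6 = 4380.1458
R_c = M/A = 4380.1458/424.1250 = 10.3275 mm
θ = 113° = 1.972222 rad
V = θ·R_c·A = 1.972222·10.3275·424.1250 = 8638.620 mm³

Volume = 8638.620 mm³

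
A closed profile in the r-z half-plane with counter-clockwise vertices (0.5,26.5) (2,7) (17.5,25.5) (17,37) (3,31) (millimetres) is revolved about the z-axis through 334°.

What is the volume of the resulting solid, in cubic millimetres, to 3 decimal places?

Volume = 13999.303 mm³

Profile (r,z), 5 vertices: (0.5,26.5) (2,7) (17.5,25.5) (17,37) (3,31)
edge 0: (0.5,26.5)→(2,7)  cross = 0.5·7 − 2·26.5 = -49.5000; (r_i+r_j)·cross = 2.5·-49.5000 = -123.7500
edge 1: (2,7)→(17.5,25.5)  cross = 2·25.5 − 17.5·7 = -71.5000; (r_i+r_j)·cross = 19.5·-71.5000 = -1394.2500
edge 2: (17.5,25.5)→(17,37)  cross = 17.5·37 − 17·25.5 = 214.0000; (r_i+r_j)·cross = 34.5·214.0000 = 7383.0000
edge 3: (17,37)→(3,31)  cross = 17·31 − 3·37 = 416.0000; (r_i+r_j)·cross = 20·416.0000 = 8320.0000
edge 4: (3,31)→(0.5,26.5)  cross = 3·26.5 − 0.5·31 = 64.0000; (r_i+r_j)·cross = 3.5·64.0000 = 224.0000
Σcross = 573.0000 → A = |Σcross|/2 = 286.5000 mm²
Σ(r_i+r_j)·cross = 14409.0000 → first moment M = |Σ|/6 = 2401.5000
R_c = M/A = 2401.5000/286.5000 = 8.3822 mm
θ = 334° = 5.829400 rad
V = θ·R_c·A = 5.829400·8.3822·286.5000 = 13999.303 mm³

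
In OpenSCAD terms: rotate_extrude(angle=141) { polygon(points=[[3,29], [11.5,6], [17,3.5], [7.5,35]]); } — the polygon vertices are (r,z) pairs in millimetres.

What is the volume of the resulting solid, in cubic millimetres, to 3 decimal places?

Profile (r,z), 4 vertices: (3,29) (11.5,6) (17,3.5) (7.5,35)
edge 0: (3,29)→(11.5,6)  cross = 3·6 − 11.5·29 = -315.5000; (r_i+r_j)·cross = 14.5·-315.5000 = -4574.7500
edge 1: (11.5,6)→(17,3.5)  cross = 11.5·3.5 − 17·6 = -61.7500; (r_i+r_j)·cross = 28.5·-61.7500 = -1759.8750
edge 2: (17,3.5)→(7.5,35)  cross = 17·35 − 7.5·3.5 = 568.7500; (r_i+r_j)·cross = 24.5·568.7500 = 13934.3750
edge 3: (7.5,35)→(3,29)  cross = 7.5·29 − 3·35 = 112.5000; (r_i+r_j)·cross = 10.5·112.5000 = 1181.2500
Σcross = 304.0000 → A = |Σcross|/2 = 152.0000 mm²
Σ(r_i+r_j)·cross = 8781.0000 → first moment M = |Σ|/6 = 1463.5000
R_c = M/A = 1463.5000/152.0000 = 9.6283 mm
θ = 141° = 2.460914 rad
V = θ·R_c·A = 2.460914·9.6283·152.0000 = 3601.548 mm³

Volume = 3601.548 mm³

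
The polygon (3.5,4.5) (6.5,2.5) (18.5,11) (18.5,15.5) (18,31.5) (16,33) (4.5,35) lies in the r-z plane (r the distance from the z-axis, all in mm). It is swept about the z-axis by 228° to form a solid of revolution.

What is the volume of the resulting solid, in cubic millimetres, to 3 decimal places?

Profile (r,z), 7 vertices: (3.5,4.5) (6.5,2.5) (18.5,11) (18.5,15.5) (18,31.5) (16,33) (4.5,35)
edge 0: (3.5,4.5)→(6.5,2.5)  cross = 3.5·2.5 − 6.5·4.5 = -20.5000; (r_i+r_j)·cross = 10·-20.5000 = -205.0000
edge 1: (6.5,2.5)→(18.5,11)  cross = 6.5·11 − 18.5·2.5 = 25.2500; (r_i+r_j)·cross = 25·25.2500 = 631.2500
edge 2: (18.5,11)→(18.5,15.5)  cross = 18.5·15.5 − 18.5·11 = 83.2500; (r_i+r_j)·cross = 37·83.2500 = 3080.2500
edge 3: (18.5,15.5)→(18,31.5)  cross = 18.5·31.5 − 18·15.5 = 303.7500; (r_i+r_j)·cross = 36.5·303.7500 = 11086.8750
edge 4: (18,31.5)→(16,33)  cross = 18·33 − 16·31.5 = 90.0000; (r_i+r_j)·cross = 34·90.0000 = 3060.0000
edge 5: (16,33)→(4.5,35)  cross = 16·35 − 4.5·33 = 411.5000; (r_i+r_j)·cross = 20.5·411.5000 = 8435.7500
edge 6: (4.5,35)→(3.5,4.5)  cross = 4.5·4.5 − 3.5·35 = -102.2500; (r_i+r_j)·cross = 8·-102.2500 = -818.0000
Σcross = 791.0000 → A = |Σcross|/2 = 395.5000 mm²
Σ(r_i+r_j)·cross = 25271.1250 → first moment M = |Σ|/6 = 4211.8542
R_c = M/A = 4211.8542/395.5000 = 10.6494 mm
θ = 228° = 3.979351 rad
V = θ·R_c·A = 3.979351·10.6494·395.5000 = 16760.445 mm³

Volume = 16760.445 mm³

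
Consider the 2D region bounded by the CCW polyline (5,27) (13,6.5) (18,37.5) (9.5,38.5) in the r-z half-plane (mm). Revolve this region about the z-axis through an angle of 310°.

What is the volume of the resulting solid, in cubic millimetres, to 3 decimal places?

Volume = 14374.964 mm³

Profile (r,z), 4 vertices: (5,27) (13,6.5) (18,37.5) (9.5,38.5)
edge 0: (5,27)→(13,6.5)  cross = 5·6.5 − 13·27 = -318.5000; (r_i+r_j)·cross = 18·-318.5000 = -5733.0000
edge 1: (13,6.5)→(18,37.5)  cross = 13·37.5 − 18·6.5 = 370.5000; (r_i+r_j)·cross = 31·370.5000 = 11485.5000
edge 2: (18,37.5)→(9.5,38.5)  cross = 18·38.5 − 9.5·37.5 = 336.7500; (r_i+r_j)·cross = 27.5·336.7500 = 9260.6250
edge 3: (9.5,38.5)→(5,27)  cross = 9.5·27 − 5·38.5 = 64.0000; (r_i+r_j)·cross = 14.5·64.0000 = 928.0000
Σcross = 452.7500 → A = |Σcross|/2 = 226.3750 mm²
Σ(r_i+r_j)·cross = 15941.1250 → first moment M = |Σ|/6 = 2656.8542
R_c = M/A = 2656.8542/226.3750 = 11.7365 mm
θ = 310° = 5.410521 rad
V = θ·R_c·A = 5.410521·11.7365·226.3750 = 14374.964 mm³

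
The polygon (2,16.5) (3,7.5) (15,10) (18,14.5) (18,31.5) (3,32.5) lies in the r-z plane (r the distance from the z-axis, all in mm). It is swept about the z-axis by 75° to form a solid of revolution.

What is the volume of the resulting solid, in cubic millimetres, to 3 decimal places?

Profile (r,z), 6 vertices: (2,16.5) (3,7.5) (15,10) (18,14.5) (18,31.5) (3,32.5)
edge 0: (2,16.5)→(3,7.5)  cross = 2·7.5 − 3·16.5 = -34.5000; (r_i+r_j)·cross = 5·-34.5000 = -172.5000
edge 1: (3,7.5)→(15,10)  cross = 3·10 − 15·7.5 = -82.5000; (r_i+r_j)·cross = 18·-82.5000 = -1485.0000
edge 2: (15,10)→(18,14.5)  cross = 15·14.5 − 18·10 = 37.5000; (r_i+r_j)·cross = 33·37.5000 = 1237.5000
edge 3: (18,14.5)→(18,31.5)  cross = 18·31.5 − 18·14.5 = 306.0000; (r_i+r_j)·cross = 36·306.0000 = 11016.0000
edge 4: (18,31.5)→(3,32.5)  cross = 18·32.5 − 3·31.5 = 490.5000; (r_i+r_j)·cross = 21·490.5000 = 10300.5000
edge 5: (3,32.5)→(2,16.5)  cross = 3·16.5 − 2·32.5 = -15.5000; (r_i+r_j)·cross = 5·-15.5000 = -77.5000
Σcross = 701.5000 → A = |Σcross|/2 = 350.7500 mm²
Σ(r_i+r_j)·cross = 20819.0000 → first moment M = |Σ|/6 = 3469.8333
R_c = M/A = 3469.8333/350.7500 = 9.8926 mm
θ = 75° = 1.308997 rad
V = θ·R_c·A = 1.308997·9.8926·350.7500 = 4542.001 mm³

Volume = 4542.001 mm³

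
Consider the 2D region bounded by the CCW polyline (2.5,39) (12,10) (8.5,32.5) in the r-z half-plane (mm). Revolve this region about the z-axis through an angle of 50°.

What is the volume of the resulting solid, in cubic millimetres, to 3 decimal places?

Profile (r,z), 3 vertices: (2.5,39) (12,10) (8.5,32.5)
edge 0: (2.5,39)→(12,10)  cross = 2.5·10 − 12·39 = -443.0000; (r_i+r_j)·cross = 14.5·-443.0000 = -6423.5000
edge 1: (12,10)→(8.5,32.5)  cross = 12·32.5 − 8.5·10 = 305.0000; (r_i+r_j)·cross = 20.5·305.0000 = 6252.5000
edge 2: (8.5,32.5)→(2.5,39)  cross = 8.5·39 − 2.5·32.5 = 250.2500; (r_i+r_j)·cross = 11·250.2500 = 2752.7500
Σcross = 112.2500 → A = |Σcross|/2 = 56.1250 mm²
Σ(r_i+r_j)·cross = 2581.7500 → first moment M = |Σ|/6 = 430.2917
R_c = M/A = 430.2917/56.1250 = 7.6667 mm
θ = 50° = 0.872665 rad
V = θ·R_c·A = 0.872665·7.6667·56.1250 = 375.500 mm³

Volume = 375.500 mm³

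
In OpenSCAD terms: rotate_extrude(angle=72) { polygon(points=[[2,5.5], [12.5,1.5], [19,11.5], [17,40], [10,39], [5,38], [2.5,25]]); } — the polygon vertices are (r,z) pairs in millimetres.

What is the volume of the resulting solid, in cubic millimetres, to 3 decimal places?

Profile (r,z), 7 vertices: (2,5.5) (12.5,1.5) (19,11.5) (17,40) (10,39) (5,38) (2.5,25)
edge 0: (2,5.5)→(12.5,1.5)  cross = 2·1.5 − 12.5·5.5 = -65.7500; (r_i+r_j)·cross = 14.5·-65.7500 = -953.3750
edge 1: (12.5,1.5)→(19,11.5)  cross = 12.5·11.5 − 19·1.5 = 115.2500; (r_i+r_j)·cross = 31.5·115.2500 = 3630.3750
edge 2: (19,11.5)→(17,40)  cross = 19·40 − 17·11.5 = 564.5000; (r_i+r_j)·cross = 36·564.5000 = 20322.0000
edge 3: (17,40)→(10,39)  cross = 17·39 − 10·40 = 263.0000; (r_i+r_j)·cross = 27·263.0000 = 7101.0000
edge 4: (10,39)→(5,38)  cross = 10·38 − 5·39 = 185.0000; (r_i+r_j)·cross = 15·185.0000 = 2775.0000
edge 5: (5,38)→(2.5,25)  cross = 5·25 − 2.5·38 = 30.0000; (r_i+r_j)·cross = 7.5·30.0000 = 225.0000
edge 6: (2.5,25)→(2,5.5)  cross = 2.5·5.5 − 2·25 = -36.2500; (r_i+r_j)·cross = 4.5·-36.2500 = -163.1250
Σcross = 1055.7500 → A = |Σcross|/2 = 527.8750 mm²
Σ(r_i+r_j)·cross = 32936.8750 → first moment M = |Σ|/6 = 5489.4792
R_c = M/A = 5489.4792/527.8750 = 10.3992 mm
θ = 72° = 1.256637 rad
V = θ·R_c·A = 1.256637·10.3992·527.8750 = 6898.283 mm³

Volume = 6898.283 mm³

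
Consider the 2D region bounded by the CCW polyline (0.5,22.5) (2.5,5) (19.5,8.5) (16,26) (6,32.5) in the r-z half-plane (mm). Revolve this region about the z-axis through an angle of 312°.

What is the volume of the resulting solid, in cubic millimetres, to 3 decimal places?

Profile (r,z), 5 vertices: (0.5,22.5) (2.5,5) (19.5,8.5) (16,26) (6,32.5)
edge 0: (0.5,22.5)→(2.5,5)  cross = 0.5·5 − 2.5·22.5 = -53.7500; (r_i+r_j)·cross = 3·-53.7500 = -161.2500
edge 1: (2.5,5)→(19.5,8.5)  cross = 2.5·8.5 − 19.5·5 = -76.2500; (r_i+r_j)·cross = 22·-76.2500 = -1677.5000
edge 2: (19.5,8.5)→(16,26)  cross = 19.5·26 − 16·8.5 = 371.0000; (r_i+r_j)·cross = 35.5·371.0000 = 13170.5000
edge 3: (16,26)→(6,32.5)  cross = 16·32.5 − 6·26 = 364.0000; (r_i+r_j)·cross = 22·364.0000 = 8008.0000
edge 4: (6,32.5)→(0.5,22.5)  cross = 6·22.5 − 0.5·32.5 = 118.7500; (r_i+r_j)·cross = 6.5·118.7500 = 771.8750
Σcross = 723.7500 → A = |Σcross|/2 = 361.8750 mm²
Σ(r_i+r_j)·cross = 20111.6250 → first moment M = |Σ|/6 = 3351.9375
R_c = M/A = 3351.9375/361.8750 = 9.2627 mm
θ = 312° = 5.445427 rad
V = θ·R_c·A = 5.445427·9.2627·361.8750 = 18252.732 mm³

Volume = 18252.732 mm³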